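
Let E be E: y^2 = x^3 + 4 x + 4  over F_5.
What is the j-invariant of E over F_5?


Delta = -16(4 a^3 + 27 b^2) mod 5 = 2
-1728 * (4 a)^3 = -1728 * (4*4)^3 mod 5 = 2
j = 2 * 2^(-1) mod 5 = 1

j = 1 (mod 5)


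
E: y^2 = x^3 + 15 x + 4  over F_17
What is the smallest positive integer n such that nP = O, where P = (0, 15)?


Compute successive multiples of P until we hit O:
  1P = (0, 15)
  2P = (13, 4)
  3P = (2, 5)
  4P = (6, 15)
  5P = (11, 2)
  6P = (14, 0)
  7P = (11, 15)
  8P = (6, 2)
  ... (continuing to 12P)
  12P = O

ord(P) = 12


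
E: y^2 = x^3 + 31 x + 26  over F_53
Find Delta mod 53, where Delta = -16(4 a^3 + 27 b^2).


4 a^3 + 27 b^2 = 4*31^3 + 27*26^2 = 119164 + 18252 = 137416
Delta = -16 * (137416) = -2198656
Delta mod 53 = 49

Delta = 49 (mod 53)


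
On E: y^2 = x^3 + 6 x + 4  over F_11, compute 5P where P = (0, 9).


k = 5 = 101_2 (binary, LSB first: 101)
Double-and-add from P = (0, 9):
  bit 0 = 1: acc = O + (0, 9) = (0, 9)
  bit 1 = 0: acc unchanged = (0, 9)
  bit 2 = 1: acc = (0, 9) + (4, 2) = (8, 5)

5P = (8, 5)


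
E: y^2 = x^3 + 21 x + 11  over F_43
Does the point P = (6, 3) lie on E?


Check whether y^2 = x^3 + 21 x + 11 (mod 43) for (x, y) = (6, 3).
LHS: y^2 = 3^2 mod 43 = 9
RHS: x^3 + 21 x + 11 = 6^3 + 21*6 + 11 mod 43 = 9
LHS = RHS

Yes, on the curve


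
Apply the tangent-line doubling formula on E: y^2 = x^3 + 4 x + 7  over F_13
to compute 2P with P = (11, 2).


Doubling: s = (3 x1^2 + a) / (2 y1)
s = (3*11^2 + 4) / (2*2) mod 13 = 4
x3 = s^2 - 2 x1 mod 13 = 4^2 - 2*11 = 7
y3 = s (x1 - x3) - y1 mod 13 = 4 * (11 - 7) - 2 = 1

2P = (7, 1)


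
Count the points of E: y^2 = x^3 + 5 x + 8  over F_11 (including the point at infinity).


For each x in F_11, count y with y^2 = x^3 + 5 x + 8 mod 11:
  x = 1: RHS = 3, y in [5, 6]  -> 2 point(s)
  x = 2: RHS = 4, y in [2, 9]  -> 2 point(s)
  x = 4: RHS = 4, y in [2, 9]  -> 2 point(s)
  x = 5: RHS = 4, y in [2, 9]  -> 2 point(s)
  x = 6: RHS = 1, y in [1, 10]  -> 2 point(s)
  x = 7: RHS = 1, y in [1, 10]  -> 2 point(s)
  x = 9: RHS = 1, y in [1, 10]  -> 2 point(s)
Affine points: 14. Add the point at infinity: total = 15.

#E(F_11) = 15


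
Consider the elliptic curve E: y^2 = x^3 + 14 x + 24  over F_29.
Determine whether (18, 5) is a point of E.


Check whether y^2 = x^3 + 14 x + 24 (mod 29) for (x, y) = (18, 5).
LHS: y^2 = 5^2 mod 29 = 25
RHS: x^3 + 14 x + 24 = 18^3 + 14*18 + 24 mod 29 = 18
LHS != RHS

No, not on the curve


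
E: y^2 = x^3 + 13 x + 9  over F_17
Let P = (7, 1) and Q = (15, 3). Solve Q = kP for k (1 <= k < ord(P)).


Enumerate multiples of P until we hit Q = (15, 3):
  1P = (7, 1)
  2P = (11, 2)
  3P = (15, 14)
  4P = (8, 8)
  5P = (0, 14)
  6P = (2, 14)
  7P = (10, 0)
  8P = (2, 3)
  9P = (0, 3)
  10P = (8, 9)
  11P = (15, 3)
Match found at i = 11.

k = 11


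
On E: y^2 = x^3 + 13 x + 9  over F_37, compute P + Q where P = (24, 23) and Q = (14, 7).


P != Q, so use the chord formula.
s = (y2 - y1) / (x2 - x1) = (21) / (27) mod 37 = 9
x3 = s^2 - x1 - x2 mod 37 = 9^2 - 24 - 14 = 6
y3 = s (x1 - x3) - y1 mod 37 = 9 * (24 - 6) - 23 = 28

P + Q = (6, 28)


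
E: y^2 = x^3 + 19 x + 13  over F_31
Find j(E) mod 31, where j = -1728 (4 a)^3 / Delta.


Delta = -16(4 a^3 + 27 b^2) mod 31 = 12
-1728 * (4 a)^3 = -1728 * (4*19)^3 mod 31 = 4
j = 4 * 12^(-1) mod 31 = 21

j = 21 (mod 31)


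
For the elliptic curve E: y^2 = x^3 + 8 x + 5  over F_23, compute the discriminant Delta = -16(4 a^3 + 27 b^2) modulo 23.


4 a^3 + 27 b^2 = 4*8^3 + 27*5^2 = 2048 + 675 = 2723
Delta = -16 * (2723) = -43568
Delta mod 23 = 17

Delta = 17 (mod 23)


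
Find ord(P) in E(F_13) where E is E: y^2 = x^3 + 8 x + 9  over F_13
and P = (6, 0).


Compute successive multiples of P until we hit O:
  1P = (6, 0)
  2P = O

ord(P) = 2


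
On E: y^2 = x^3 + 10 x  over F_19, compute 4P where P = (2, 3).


k = 4 = 100_2 (binary, LSB first: 001)
Double-and-add from P = (2, 3):
  bit 0 = 0: acc unchanged = O
  bit 1 = 0: acc unchanged = O
  bit 2 = 1: acc = O + (4, 16) = (4, 16)

4P = (4, 16)


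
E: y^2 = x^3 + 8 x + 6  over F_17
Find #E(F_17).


For each x in F_17, count y with y^2 = x^3 + 8 x + 6 mod 17:
  x = 1: RHS = 15, y in [7, 10]  -> 2 point(s)
  x = 2: RHS = 13, y in [8, 9]  -> 2 point(s)
  x = 4: RHS = 0, y in [0]  -> 1 point(s)
  x = 5: RHS = 1, y in [1, 16]  -> 2 point(s)
  x = 6: RHS = 15, y in [7, 10]  -> 2 point(s)
  x = 8: RHS = 4, y in [2, 15]  -> 2 point(s)
  x = 9: RHS = 8, y in [5, 12]  -> 2 point(s)
  x = 10: RHS = 15, y in [7, 10]  -> 2 point(s)
  x = 15: RHS = 16, y in [4, 13]  -> 2 point(s)
Affine points: 17. Add the point at infinity: total = 18.

#E(F_17) = 18


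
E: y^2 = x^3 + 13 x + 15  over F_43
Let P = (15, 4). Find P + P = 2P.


Doubling: s = (3 x1^2 + a) / (2 y1)
s = (3*15^2 + 13) / (2*4) mod 43 = 0
x3 = s^2 - 2 x1 mod 43 = 0^2 - 2*15 = 13
y3 = s (x1 - x3) - y1 mod 43 = 0 * (15 - 13) - 4 = 39

2P = (13, 39)


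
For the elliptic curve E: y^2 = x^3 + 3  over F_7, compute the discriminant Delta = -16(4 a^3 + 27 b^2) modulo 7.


4 a^3 + 27 b^2 = 4*0^3 + 27*3^2 = 0 + 243 = 243
Delta = -16 * (243) = -3888
Delta mod 7 = 4

Delta = 4 (mod 7)


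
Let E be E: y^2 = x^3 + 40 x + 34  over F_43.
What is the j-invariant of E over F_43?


Delta = -16(4 a^3 + 27 b^2) mod 43 = 18
-1728 * (4 a)^3 = -1728 * (4*40)^3 mod 43 = 21
j = 21 * 18^(-1) mod 43 = 37

j = 37 (mod 43)


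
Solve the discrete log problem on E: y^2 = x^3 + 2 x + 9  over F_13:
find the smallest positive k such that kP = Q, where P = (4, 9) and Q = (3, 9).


Enumerate multiples of P until we hit Q = (3, 9):
  1P = (4, 9)
  2P = (1, 8)
  3P = (11, 6)
  4P = (8, 2)
  5P = (0, 10)
  6P = (5, 1)
  7P = (3, 9)
Match found at i = 7.

k = 7


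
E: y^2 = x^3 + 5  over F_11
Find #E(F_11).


For each x in F_11, count y with y^2 = x^3 + 0 x + 5 mod 11:
  x = 0: RHS = 5, y in [4, 7]  -> 2 point(s)
  x = 4: RHS = 3, y in [5, 6]  -> 2 point(s)
  x = 5: RHS = 9, y in [3, 8]  -> 2 point(s)
  x = 6: RHS = 1, y in [1, 10]  -> 2 point(s)
  x = 8: RHS = 0, y in [0]  -> 1 point(s)
  x = 10: RHS = 4, y in [2, 9]  -> 2 point(s)
Affine points: 11. Add the point at infinity: total = 12.

#E(F_11) = 12


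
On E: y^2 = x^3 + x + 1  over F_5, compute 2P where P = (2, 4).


k = 2 = 10_2 (binary, LSB first: 01)
Double-and-add from P = (2, 4):
  bit 0 = 0: acc unchanged = O
  bit 1 = 1: acc = O + (2, 1) = (2, 1)

2P = (2, 1)


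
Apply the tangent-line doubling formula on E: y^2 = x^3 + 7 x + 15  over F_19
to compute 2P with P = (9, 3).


Doubling: s = (3 x1^2 + a) / (2 y1)
s = (3*9^2 + 7) / (2*3) mod 19 = 10
x3 = s^2 - 2 x1 mod 19 = 10^2 - 2*9 = 6
y3 = s (x1 - x3) - y1 mod 19 = 10 * (9 - 6) - 3 = 8

2P = (6, 8)


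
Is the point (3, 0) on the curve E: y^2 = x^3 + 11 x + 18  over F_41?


Check whether y^2 = x^3 + 11 x + 18 (mod 41) for (x, y) = (3, 0).
LHS: y^2 = 0^2 mod 41 = 0
RHS: x^3 + 11 x + 18 = 3^3 + 11*3 + 18 mod 41 = 37
LHS != RHS

No, not on the curve


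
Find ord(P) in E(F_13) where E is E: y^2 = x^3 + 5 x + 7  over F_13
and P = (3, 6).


Compute successive multiples of P until we hit O:
  1P = (3, 6)
  2P = (4, 0)
  3P = (3, 7)
  4P = O

ord(P) = 4


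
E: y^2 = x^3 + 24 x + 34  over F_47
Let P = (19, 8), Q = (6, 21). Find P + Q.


P != Q, so use the chord formula.
s = (y2 - y1) / (x2 - x1) = (13) / (34) mod 47 = 46
x3 = s^2 - x1 - x2 mod 47 = 46^2 - 19 - 6 = 23
y3 = s (x1 - x3) - y1 mod 47 = 46 * (19 - 23) - 8 = 43

P + Q = (23, 43)


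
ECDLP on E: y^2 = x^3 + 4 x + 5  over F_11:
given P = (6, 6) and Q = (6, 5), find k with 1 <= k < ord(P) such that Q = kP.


Enumerate multiples of P until we hit Q = (6, 5):
  1P = (6, 6)
  2P = (3, 0)
  3P = (6, 5)
Match found at i = 3.

k = 3


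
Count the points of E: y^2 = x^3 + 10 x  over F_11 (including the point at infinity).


For each x in F_11, count y with y^2 = x^3 + 10 x + 0 mod 11:
  x = 0: RHS = 0, y in [0]  -> 1 point(s)
  x = 1: RHS = 0, y in [0]  -> 1 point(s)
  x = 4: RHS = 5, y in [4, 7]  -> 2 point(s)
  x = 6: RHS = 1, y in [1, 10]  -> 2 point(s)
  x = 8: RHS = 9, y in [3, 8]  -> 2 point(s)
  x = 9: RHS = 5, y in [4, 7]  -> 2 point(s)
  x = 10: RHS = 0, y in [0]  -> 1 point(s)
Affine points: 11. Add the point at infinity: total = 12.

#E(F_11) = 12


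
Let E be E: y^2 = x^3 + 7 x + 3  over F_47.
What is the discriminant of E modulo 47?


4 a^3 + 27 b^2 = 4*7^3 + 27*3^2 = 1372 + 243 = 1615
Delta = -16 * (1615) = -25840
Delta mod 47 = 10

Delta = 10 (mod 47)


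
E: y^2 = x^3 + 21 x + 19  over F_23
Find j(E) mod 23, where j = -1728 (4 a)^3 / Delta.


Delta = -16(4 a^3 + 27 b^2) mod 23 = 17
-1728 * (4 a)^3 = -1728 * (4*21)^3 mod 23 = 18
j = 18 * 17^(-1) mod 23 = 20

j = 20 (mod 23)


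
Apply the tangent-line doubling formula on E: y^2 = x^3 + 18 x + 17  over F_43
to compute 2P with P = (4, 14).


Doubling: s = (3 x1^2 + a) / (2 y1)
s = (3*4^2 + 18) / (2*14) mod 43 = 30
x3 = s^2 - 2 x1 mod 43 = 30^2 - 2*4 = 32
y3 = s (x1 - x3) - y1 mod 43 = 30 * (4 - 32) - 14 = 6

2P = (32, 6)


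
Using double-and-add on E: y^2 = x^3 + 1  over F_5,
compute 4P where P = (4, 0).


k = 4 = 100_2 (binary, LSB first: 001)
Double-and-add from P = (4, 0):
  bit 0 = 0: acc unchanged = O
  bit 1 = 0: acc unchanged = O
  bit 2 = 1: acc = O + O = O

4P = O


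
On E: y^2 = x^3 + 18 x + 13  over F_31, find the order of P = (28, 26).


Compute successive multiples of P until we hit O:
  1P = (28, 26)
  2P = (3, 1)
  3P = (1, 1)
  4P = (12, 29)
  5P = (27, 30)
  6P = (23, 16)
  7P = (15, 0)
  8P = (23, 15)
  ... (continuing to 14P)
  14P = O

ord(P) = 14


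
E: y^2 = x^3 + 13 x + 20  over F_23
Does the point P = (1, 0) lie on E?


Check whether y^2 = x^3 + 13 x + 20 (mod 23) for (x, y) = (1, 0).
LHS: y^2 = 0^2 mod 23 = 0
RHS: x^3 + 13 x + 20 = 1^3 + 13*1 + 20 mod 23 = 11
LHS != RHS

No, not on the curve


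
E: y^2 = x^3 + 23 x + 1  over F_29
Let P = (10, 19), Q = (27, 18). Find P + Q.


P != Q, so use the chord formula.
s = (y2 - y1) / (x2 - x1) = (28) / (17) mod 29 = 17
x3 = s^2 - x1 - x2 mod 29 = 17^2 - 10 - 27 = 20
y3 = s (x1 - x3) - y1 mod 29 = 17 * (10 - 20) - 19 = 14

P + Q = (20, 14)


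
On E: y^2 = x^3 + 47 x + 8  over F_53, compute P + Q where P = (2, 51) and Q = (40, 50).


P != Q, so use the chord formula.
s = (y2 - y1) / (x2 - x1) = (52) / (38) mod 53 = 46
x3 = s^2 - x1 - x2 mod 53 = 46^2 - 2 - 40 = 7
y3 = s (x1 - x3) - y1 mod 53 = 46 * (2 - 7) - 51 = 37

P + Q = (7, 37)


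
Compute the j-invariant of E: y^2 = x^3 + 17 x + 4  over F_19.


Delta = -16(4 a^3 + 27 b^2) mod 19 = 3
-1728 * (4 a)^3 = -1728 * (4*17)^3 mod 19 = 1
j = 1 * 3^(-1) mod 19 = 13

j = 13 (mod 19)


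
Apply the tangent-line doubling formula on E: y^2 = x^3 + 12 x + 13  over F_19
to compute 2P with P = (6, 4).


Doubling: s = (3 x1^2 + a) / (2 y1)
s = (3*6^2 + 12) / (2*4) mod 19 = 15
x3 = s^2 - 2 x1 mod 19 = 15^2 - 2*6 = 4
y3 = s (x1 - x3) - y1 mod 19 = 15 * (6 - 4) - 4 = 7

2P = (4, 7)


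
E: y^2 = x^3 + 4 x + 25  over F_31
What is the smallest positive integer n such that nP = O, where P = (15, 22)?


Compute successive multiples of P until we hit O:
  1P = (15, 22)
  2P = (26, 2)
  3P = (22, 2)
  4P = (30, 12)
  5P = (14, 29)
  6P = (20, 13)
  7P = (29, 28)
  8P = (3, 23)
  ... (continuing to 36P)
  36P = O

ord(P) = 36


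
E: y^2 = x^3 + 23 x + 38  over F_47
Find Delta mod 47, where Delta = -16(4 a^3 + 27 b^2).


4 a^3 + 27 b^2 = 4*23^3 + 27*38^2 = 48668 + 38988 = 87656
Delta = -16 * (87656) = -1402496
Delta mod 47 = 31

Delta = 31 (mod 47)


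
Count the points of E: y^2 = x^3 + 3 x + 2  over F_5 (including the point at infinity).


For each x in F_5, count y with y^2 = x^3 + 3 x + 2 mod 5:
  x = 1: RHS = 1, y in [1, 4]  -> 2 point(s)
  x = 2: RHS = 1, y in [1, 4]  -> 2 point(s)
Affine points: 4. Add the point at infinity: total = 5.

#E(F_5) = 5


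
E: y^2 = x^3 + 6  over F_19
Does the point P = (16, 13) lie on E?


Check whether y^2 = x^3 + 0 x + 6 (mod 19) for (x, y) = (16, 13).
LHS: y^2 = 13^2 mod 19 = 17
RHS: x^3 + 0 x + 6 = 16^3 + 0*16 + 6 mod 19 = 17
LHS = RHS

Yes, on the curve


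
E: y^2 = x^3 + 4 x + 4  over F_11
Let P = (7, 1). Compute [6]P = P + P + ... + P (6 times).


k = 6 = 110_2 (binary, LSB first: 011)
Double-and-add from P = (7, 1):
  bit 0 = 0: acc unchanged = O
  bit 1 = 1: acc = O + (2, 8) = (2, 8)
  bit 2 = 1: acc = (2, 8) + (8, 8) = (1, 3)

6P = (1, 3)


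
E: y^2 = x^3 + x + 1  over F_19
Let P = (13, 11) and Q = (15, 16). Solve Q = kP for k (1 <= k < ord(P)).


Enumerate multiples of P until we hit Q = (15, 16):
  1P = (13, 11)
  2P = (0, 18)
  3P = (10, 2)
  4P = (5, 13)
  5P = (7, 16)
  6P = (15, 16)
Match found at i = 6.

k = 6


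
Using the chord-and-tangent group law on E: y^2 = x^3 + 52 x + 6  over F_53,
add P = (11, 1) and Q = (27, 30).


P != Q, so use the chord formula.
s = (y2 - y1) / (x2 - x1) = (29) / (16) mod 53 = 25
x3 = s^2 - x1 - x2 mod 53 = 25^2 - 11 - 27 = 4
y3 = s (x1 - x3) - y1 mod 53 = 25 * (11 - 4) - 1 = 15

P + Q = (4, 15)


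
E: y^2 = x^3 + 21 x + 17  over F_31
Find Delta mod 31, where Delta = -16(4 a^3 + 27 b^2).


4 a^3 + 27 b^2 = 4*21^3 + 27*17^2 = 37044 + 7803 = 44847
Delta = -16 * (44847) = -717552
Delta mod 31 = 5

Delta = 5 (mod 31)


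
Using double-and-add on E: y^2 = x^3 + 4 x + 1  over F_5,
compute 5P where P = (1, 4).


k = 5 = 101_2 (binary, LSB first: 101)
Double-and-add from P = (1, 4):
  bit 0 = 1: acc = O + (1, 4) = (1, 4)
  bit 1 = 0: acc unchanged = (1, 4)
  bit 2 = 1: acc = (1, 4) + (3, 0) = (0, 4)

5P = (0, 4)


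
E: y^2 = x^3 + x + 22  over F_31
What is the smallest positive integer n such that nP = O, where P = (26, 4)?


Compute successive multiples of P until we hit O:
  1P = (26, 4)
  2P = (15, 23)
  3P = (4, 20)
  4P = (21, 29)
  5P = (9, 4)
  6P = (27, 27)
  7P = (11, 0)
  8P = (27, 4)
  ... (continuing to 14P)
  14P = O

ord(P) = 14


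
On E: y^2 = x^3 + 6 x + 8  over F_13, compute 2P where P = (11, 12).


Doubling: s = (3 x1^2 + a) / (2 y1)
s = (3*11^2 + 6) / (2*12) mod 13 = 4
x3 = s^2 - 2 x1 mod 13 = 4^2 - 2*11 = 7
y3 = s (x1 - x3) - y1 mod 13 = 4 * (11 - 7) - 12 = 4

2P = (7, 4)


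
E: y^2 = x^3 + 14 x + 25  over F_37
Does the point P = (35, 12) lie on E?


Check whether y^2 = x^3 + 14 x + 25 (mod 37) for (x, y) = (35, 12).
LHS: y^2 = 12^2 mod 37 = 33
RHS: x^3 + 14 x + 25 = 35^3 + 14*35 + 25 mod 37 = 26
LHS != RHS

No, not on the curve


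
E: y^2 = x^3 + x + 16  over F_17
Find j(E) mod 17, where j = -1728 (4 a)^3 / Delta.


Delta = -16(4 a^3 + 27 b^2) mod 17 = 14
-1728 * (4 a)^3 = -1728 * (4*1)^3 mod 17 = 10
j = 10 * 14^(-1) mod 17 = 8

j = 8 (mod 17)


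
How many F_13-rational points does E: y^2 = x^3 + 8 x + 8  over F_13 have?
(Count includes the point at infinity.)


For each x in F_13, count y with y^2 = x^3 + 8 x + 8 mod 13:
  x = 1: RHS = 4, y in [2, 11]  -> 2 point(s)
  x = 4: RHS = 0, y in [0]  -> 1 point(s)
  x = 5: RHS = 4, y in [2, 11]  -> 2 point(s)
  x = 6: RHS = 12, y in [5, 8]  -> 2 point(s)
  x = 7: RHS = 4, y in [2, 11]  -> 2 point(s)
  x = 8: RHS = 12, y in [5, 8]  -> 2 point(s)
  x = 9: RHS = 3, y in [4, 9]  -> 2 point(s)
  x = 10: RHS = 9, y in [3, 10]  -> 2 point(s)
  x = 11: RHS = 10, y in [6, 7]  -> 2 point(s)
  x = 12: RHS = 12, y in [5, 8]  -> 2 point(s)
Affine points: 19. Add the point at infinity: total = 20.

#E(F_13) = 20


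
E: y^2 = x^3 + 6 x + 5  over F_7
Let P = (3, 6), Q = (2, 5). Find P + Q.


P != Q, so use the chord formula.
s = (y2 - y1) / (x2 - x1) = (6) / (6) mod 7 = 1
x3 = s^2 - x1 - x2 mod 7 = 1^2 - 3 - 2 = 3
y3 = s (x1 - x3) - y1 mod 7 = 1 * (3 - 3) - 6 = 1

P + Q = (3, 1)


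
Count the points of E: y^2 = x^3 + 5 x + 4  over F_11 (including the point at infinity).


For each x in F_11, count y with y^2 = x^3 + 5 x + 4 mod 11:
  x = 0: RHS = 4, y in [2, 9]  -> 2 point(s)
  x = 2: RHS = 0, y in [0]  -> 1 point(s)
  x = 4: RHS = 0, y in [0]  -> 1 point(s)
  x = 5: RHS = 0, y in [0]  -> 1 point(s)
  x = 10: RHS = 9, y in [3, 8]  -> 2 point(s)
Affine points: 7. Add the point at infinity: total = 8.

#E(F_11) = 8


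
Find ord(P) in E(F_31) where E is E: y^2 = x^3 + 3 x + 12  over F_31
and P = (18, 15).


Compute successive multiples of P until we hit O:
  1P = (18, 15)
  2P = (5, 20)
  3P = (12, 28)
  4P = (10, 9)
  5P = (21, 6)
  6P = (1, 27)
  7P = (14, 15)
  8P = (30, 16)
  ... (continuing to 30P)
  30P = O

ord(P) = 30


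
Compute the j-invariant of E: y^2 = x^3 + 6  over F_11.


Delta = -16(4 a^3 + 27 b^2) mod 11 = 2
-1728 * (4 a)^3 = -1728 * (4*0)^3 mod 11 = 0
j = 0 * 2^(-1) mod 11 = 0

j = 0 (mod 11)


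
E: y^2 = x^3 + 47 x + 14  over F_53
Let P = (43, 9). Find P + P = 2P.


Doubling: s = (3 x1^2 + a) / (2 y1)
s = (3*43^2 + 47) / (2*9) mod 53 = 34
x3 = s^2 - 2 x1 mod 53 = 34^2 - 2*43 = 10
y3 = s (x1 - x3) - y1 mod 53 = 34 * (43 - 10) - 9 = 0

2P = (10, 0)


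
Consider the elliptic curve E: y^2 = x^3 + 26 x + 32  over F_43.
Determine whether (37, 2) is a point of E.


Check whether y^2 = x^3 + 26 x + 32 (mod 43) for (x, y) = (37, 2).
LHS: y^2 = 2^2 mod 43 = 4
RHS: x^3 + 26 x + 32 = 37^3 + 26*37 + 32 mod 43 = 4
LHS = RHS

Yes, on the curve


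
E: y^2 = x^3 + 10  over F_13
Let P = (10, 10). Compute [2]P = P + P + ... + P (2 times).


k = 2 = 10_2 (binary, LSB first: 01)
Double-and-add from P = (10, 10):
  bit 0 = 0: acc unchanged = O
  bit 1 = 1: acc = O + (10, 3) = (10, 3)

2P = (10, 3)


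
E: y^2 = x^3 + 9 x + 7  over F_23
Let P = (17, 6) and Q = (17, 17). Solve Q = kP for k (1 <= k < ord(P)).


Enumerate multiples of P until we hit Q = (17, 17):
  1P = (17, 6)
  2P = (5, 19)
  3P = (10, 19)
  4P = (14, 18)
  5P = (8, 4)
  6P = (6, 22)
  7P = (12, 16)
  8P = (21, 2)
  9P = (9, 9)
  10P = (9, 14)
  11P = (21, 21)
  12P = (12, 7)
  13P = (6, 1)
  14P = (8, 19)
  15P = (14, 5)
  16P = (10, 4)
  17P = (5, 4)
  18P = (17, 17)
Match found at i = 18.

k = 18


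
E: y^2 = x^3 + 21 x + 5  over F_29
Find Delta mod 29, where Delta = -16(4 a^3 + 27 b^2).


4 a^3 + 27 b^2 = 4*21^3 + 27*5^2 = 37044 + 675 = 37719
Delta = -16 * (37719) = -603504
Delta mod 29 = 15

Delta = 15 (mod 29)


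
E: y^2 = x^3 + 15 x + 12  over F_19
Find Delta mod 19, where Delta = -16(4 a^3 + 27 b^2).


4 a^3 + 27 b^2 = 4*15^3 + 27*12^2 = 13500 + 3888 = 17388
Delta = -16 * (17388) = -278208
Delta mod 19 = 9

Delta = 9 (mod 19)


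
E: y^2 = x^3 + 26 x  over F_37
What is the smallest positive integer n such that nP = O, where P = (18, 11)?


Compute successive multiples of P until we hit O:
  1P = (18, 11)
  2P = (26, 23)
  3P = (23, 0)
  4P = (26, 14)
  5P = (18, 26)
  6P = O

ord(P) = 6


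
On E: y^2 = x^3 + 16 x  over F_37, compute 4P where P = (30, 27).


k = 4 = 100_2 (binary, LSB first: 001)
Double-and-add from P = (30, 27):
  bit 0 = 0: acc unchanged = O
  bit 1 = 0: acc unchanged = O
  bit 2 = 1: acc = O + (3, 1) = (3, 1)

4P = (3, 1)


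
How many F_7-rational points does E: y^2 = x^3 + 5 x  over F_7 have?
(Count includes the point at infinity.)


For each x in F_7, count y with y^2 = x^3 + 5 x + 0 mod 7:
  x = 0: RHS = 0, y in [0]  -> 1 point(s)
  x = 2: RHS = 4, y in [2, 5]  -> 2 point(s)
  x = 3: RHS = 0, y in [0]  -> 1 point(s)
  x = 4: RHS = 0, y in [0]  -> 1 point(s)
  x = 6: RHS = 1, y in [1, 6]  -> 2 point(s)
Affine points: 7. Add the point at infinity: total = 8.

#E(F_7) = 8


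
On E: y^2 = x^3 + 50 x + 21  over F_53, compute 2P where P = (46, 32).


Doubling: s = (3 x1^2 + a) / (2 y1)
s = (3*46^2 + 50) / (2*32) mod 53 = 42
x3 = s^2 - 2 x1 mod 53 = 42^2 - 2*46 = 29
y3 = s (x1 - x3) - y1 mod 53 = 42 * (46 - 29) - 32 = 46

2P = (29, 46)


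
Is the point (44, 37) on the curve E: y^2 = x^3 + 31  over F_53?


Check whether y^2 = x^3 + 0 x + 31 (mod 53) for (x, y) = (44, 37).
LHS: y^2 = 37^2 mod 53 = 44
RHS: x^3 + 0 x + 31 = 44^3 + 0*44 + 31 mod 53 = 44
LHS = RHS

Yes, on the curve


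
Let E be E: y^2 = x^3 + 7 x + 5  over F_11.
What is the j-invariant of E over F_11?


Delta = -16(4 a^3 + 27 b^2) mod 11 = 6
-1728 * (4 a)^3 = -1728 * (4*7)^3 mod 11 = 4
j = 4 * 6^(-1) mod 11 = 8

j = 8 (mod 11)


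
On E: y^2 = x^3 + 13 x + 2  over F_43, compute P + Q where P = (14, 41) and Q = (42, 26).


P != Q, so use the chord formula.
s = (y2 - y1) / (x2 - x1) = (28) / (28) mod 43 = 1
x3 = s^2 - x1 - x2 mod 43 = 1^2 - 14 - 42 = 31
y3 = s (x1 - x3) - y1 mod 43 = 1 * (14 - 31) - 41 = 28

P + Q = (31, 28)


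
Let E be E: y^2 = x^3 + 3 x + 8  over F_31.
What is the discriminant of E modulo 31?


4 a^3 + 27 b^2 = 4*3^3 + 27*8^2 = 108 + 1728 = 1836
Delta = -16 * (1836) = -29376
Delta mod 31 = 12

Delta = 12 (mod 31)


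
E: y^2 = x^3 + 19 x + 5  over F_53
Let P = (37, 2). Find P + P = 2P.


Doubling: s = (3 x1^2 + a) / (2 y1)
s = (3*37^2 + 19) / (2*2) mod 53 = 51
x3 = s^2 - 2 x1 mod 53 = 51^2 - 2*37 = 36
y3 = s (x1 - x3) - y1 mod 53 = 51 * (37 - 36) - 2 = 49

2P = (36, 49)


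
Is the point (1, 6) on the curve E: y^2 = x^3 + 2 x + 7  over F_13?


Check whether y^2 = x^3 + 2 x + 7 (mod 13) for (x, y) = (1, 6).
LHS: y^2 = 6^2 mod 13 = 10
RHS: x^3 + 2 x + 7 = 1^3 + 2*1 + 7 mod 13 = 10
LHS = RHS

Yes, on the curve


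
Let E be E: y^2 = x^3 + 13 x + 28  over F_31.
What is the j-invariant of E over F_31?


Delta = -16(4 a^3 + 27 b^2) mod 31 = 26
-1728 * (4 a)^3 = -1728 * (4*13)^3 mod 31 = 29
j = 29 * 26^(-1) mod 31 = 19

j = 19 (mod 31)


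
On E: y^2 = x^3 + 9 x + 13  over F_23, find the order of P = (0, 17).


Compute successive multiples of P until we hit O:
  1P = (0, 17)
  2P = (2, 19)
  3P = (22, 7)
  4P = (9, 8)
  5P = (15, 21)
  6P = (14, 13)
  7P = (18, 21)
  8P = (13, 21)
  ... (continuing to 20P)
  20P = O

ord(P) = 20


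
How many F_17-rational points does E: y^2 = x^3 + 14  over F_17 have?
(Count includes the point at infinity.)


For each x in F_17, count y with y^2 = x^3 + 0 x + 14 mod 17:
  x = 1: RHS = 15, y in [7, 10]  -> 2 point(s)
  x = 6: RHS = 9, y in [3, 14]  -> 2 point(s)
  x = 7: RHS = 0, y in [0]  -> 1 point(s)
  x = 8: RHS = 16, y in [4, 13]  -> 2 point(s)
  x = 11: RHS = 2, y in [6, 11]  -> 2 point(s)
  x = 12: RHS = 8, y in [5, 12]  -> 2 point(s)
  x = 13: RHS = 1, y in [1, 16]  -> 2 point(s)
  x = 14: RHS = 4, y in [2, 15]  -> 2 point(s)
  x = 16: RHS = 13, y in [8, 9]  -> 2 point(s)
Affine points: 17. Add the point at infinity: total = 18.

#E(F_17) = 18


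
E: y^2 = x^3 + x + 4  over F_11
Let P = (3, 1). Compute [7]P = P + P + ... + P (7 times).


k = 7 = 111_2 (binary, LSB first: 111)
Double-and-add from P = (3, 1):
  bit 0 = 1: acc = O + (3, 1) = (3, 1)
  bit 1 = 1: acc = (3, 1) + (3, 10) = O
  bit 2 = 1: acc = O + (3, 1) = (3, 1)

7P = (3, 1)


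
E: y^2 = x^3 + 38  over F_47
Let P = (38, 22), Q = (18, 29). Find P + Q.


P != Q, so use the chord formula.
s = (y2 - y1) / (x2 - x1) = (7) / (27) mod 47 = 2
x3 = s^2 - x1 - x2 mod 47 = 2^2 - 38 - 18 = 42
y3 = s (x1 - x3) - y1 mod 47 = 2 * (38 - 42) - 22 = 17

P + Q = (42, 17)


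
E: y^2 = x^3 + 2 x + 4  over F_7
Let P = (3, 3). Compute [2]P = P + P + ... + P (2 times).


k = 2 = 10_2 (binary, LSB first: 01)
Double-and-add from P = (3, 3):
  bit 0 = 0: acc unchanged = O
  bit 1 = 1: acc = O + (2, 3) = (2, 3)

2P = (2, 3)


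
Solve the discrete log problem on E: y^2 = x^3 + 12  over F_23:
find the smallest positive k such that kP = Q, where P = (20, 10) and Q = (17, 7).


Enumerate multiples of P until we hit Q = (17, 7):
  1P = (20, 10)
  2P = (18, 18)
  3P = (1, 6)
  4P = (3, 19)
  5P = (8, 8)
  6P = (11, 3)
  7P = (21, 2)
  8P = (0, 14)
  9P = (15, 12)
  10P = (13, 1)
  11P = (17, 7)
Match found at i = 11.

k = 11


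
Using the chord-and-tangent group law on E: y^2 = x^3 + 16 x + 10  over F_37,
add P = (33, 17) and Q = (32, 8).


P != Q, so use the chord formula.
s = (y2 - y1) / (x2 - x1) = (28) / (36) mod 37 = 9
x3 = s^2 - x1 - x2 mod 37 = 9^2 - 33 - 32 = 16
y3 = s (x1 - x3) - y1 mod 37 = 9 * (33 - 16) - 17 = 25

P + Q = (16, 25)


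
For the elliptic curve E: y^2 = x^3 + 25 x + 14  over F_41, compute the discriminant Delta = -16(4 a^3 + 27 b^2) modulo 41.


4 a^3 + 27 b^2 = 4*25^3 + 27*14^2 = 62500 + 5292 = 67792
Delta = -16 * (67792) = -1084672
Delta mod 41 = 24

Delta = 24 (mod 41)


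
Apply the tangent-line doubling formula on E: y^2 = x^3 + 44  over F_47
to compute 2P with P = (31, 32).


Doubling: s = (3 x1^2 + a) / (2 y1)
s = (3*31^2 + 0) / (2*32) mod 47 = 12
x3 = s^2 - 2 x1 mod 47 = 12^2 - 2*31 = 35
y3 = s (x1 - x3) - y1 mod 47 = 12 * (31 - 35) - 32 = 14

2P = (35, 14)


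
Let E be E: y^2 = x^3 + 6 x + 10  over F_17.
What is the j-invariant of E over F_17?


Delta = -16(4 a^3 + 27 b^2) mod 17 = 11
-1728 * (4 a)^3 = -1728 * (4*6)^3 mod 17 = 1
j = 1 * 11^(-1) mod 17 = 14

j = 14 (mod 17)


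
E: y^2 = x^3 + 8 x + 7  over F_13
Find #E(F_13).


For each x in F_13, count y with y^2 = x^3 + 8 x + 7 mod 13:
  x = 1: RHS = 3, y in [4, 9]  -> 2 point(s)
  x = 4: RHS = 12, y in [5, 8]  -> 2 point(s)
  x = 5: RHS = 3, y in [4, 9]  -> 2 point(s)
  x = 7: RHS = 3, y in [4, 9]  -> 2 point(s)
  x = 11: RHS = 9, y in [3, 10]  -> 2 point(s)
Affine points: 10. Add the point at infinity: total = 11.

#E(F_13) = 11


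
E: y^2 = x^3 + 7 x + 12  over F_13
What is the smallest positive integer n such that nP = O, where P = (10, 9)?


Compute successive multiples of P until we hit O:
  1P = (10, 9)
  2P = (7, 1)
  3P = (6, 6)
  4P = (0, 5)
  5P = (12, 11)
  6P = (5, 9)
  7P = (11, 4)
  8P = (4, 0)
  ... (continuing to 16P)
  16P = O

ord(P) = 16


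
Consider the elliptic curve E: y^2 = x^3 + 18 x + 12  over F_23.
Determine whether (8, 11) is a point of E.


Check whether y^2 = x^3 + 18 x + 12 (mod 23) for (x, y) = (8, 11).
LHS: y^2 = 11^2 mod 23 = 6
RHS: x^3 + 18 x + 12 = 8^3 + 18*8 + 12 mod 23 = 1
LHS != RHS

No, not on the curve


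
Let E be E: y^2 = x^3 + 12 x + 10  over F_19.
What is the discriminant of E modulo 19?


4 a^3 + 27 b^2 = 4*12^3 + 27*10^2 = 6912 + 2700 = 9612
Delta = -16 * (9612) = -153792
Delta mod 19 = 13

Delta = 13 (mod 19)


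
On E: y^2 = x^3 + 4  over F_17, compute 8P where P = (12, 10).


k = 8 = 1000_2 (binary, LSB first: 0001)
Double-and-add from P = (12, 10):
  bit 0 = 0: acc unchanged = O
  bit 1 = 0: acc unchanged = O
  bit 2 = 0: acc unchanged = O
  bit 3 = 1: acc = O + (12, 7) = (12, 7)

8P = (12, 7)


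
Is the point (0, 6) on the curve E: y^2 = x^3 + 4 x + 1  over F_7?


Check whether y^2 = x^3 + 4 x + 1 (mod 7) for (x, y) = (0, 6).
LHS: y^2 = 6^2 mod 7 = 1
RHS: x^3 + 4 x + 1 = 0^3 + 4*0 + 1 mod 7 = 1
LHS = RHS

Yes, on the curve


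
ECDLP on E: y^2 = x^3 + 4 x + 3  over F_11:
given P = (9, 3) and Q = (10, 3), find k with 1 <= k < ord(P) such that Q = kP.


Enumerate multiples of P until we hit Q = (10, 3):
  1P = (9, 3)
  2P = (5, 4)
  3P = (6, 10)
  4P = (10, 3)
Match found at i = 4.

k = 4


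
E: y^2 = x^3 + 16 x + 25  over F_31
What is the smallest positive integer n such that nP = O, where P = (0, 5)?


Compute successive multiples of P until we hit O:
  1P = (0, 5)
  2P = (10, 10)
  3P = (29, 27)
  4P = (30, 15)
  5P = (8, 13)
  6P = (24, 2)
  7P = (23, 25)
  8P = (22, 19)
  ... (continuing to 23P)
  23P = O

ord(P) = 23


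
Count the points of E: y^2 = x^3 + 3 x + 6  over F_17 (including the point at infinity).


For each x in F_17, count y with y^2 = x^3 + 3 x + 6 mod 17:
  x = 3: RHS = 8, y in [5, 12]  -> 2 point(s)
  x = 6: RHS = 2, y in [6, 11]  -> 2 point(s)
  x = 7: RHS = 13, y in [8, 9]  -> 2 point(s)
  x = 8: RHS = 15, y in [7, 10]  -> 2 point(s)
  x = 10: RHS = 16, y in [4, 13]  -> 2 point(s)
  x = 12: RHS = 2, y in [6, 11]  -> 2 point(s)
  x = 13: RHS = 15, y in [7, 10]  -> 2 point(s)
  x = 14: RHS = 4, y in [2, 15]  -> 2 point(s)
  x = 15: RHS = 9, y in [3, 14]  -> 2 point(s)
  x = 16: RHS = 2, y in [6, 11]  -> 2 point(s)
Affine points: 20. Add the point at infinity: total = 21.

#E(F_17) = 21


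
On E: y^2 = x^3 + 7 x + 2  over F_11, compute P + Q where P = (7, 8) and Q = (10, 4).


P != Q, so use the chord formula.
s = (y2 - y1) / (x2 - x1) = (7) / (3) mod 11 = 6
x3 = s^2 - x1 - x2 mod 11 = 6^2 - 7 - 10 = 8
y3 = s (x1 - x3) - y1 mod 11 = 6 * (7 - 8) - 8 = 8

P + Q = (8, 8)


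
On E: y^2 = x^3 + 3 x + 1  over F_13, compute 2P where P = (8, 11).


Doubling: s = (3 x1^2 + a) / (2 y1)
s = (3*8^2 + 3) / (2*11) mod 13 = 0
x3 = s^2 - 2 x1 mod 13 = 0^2 - 2*8 = 10
y3 = s (x1 - x3) - y1 mod 13 = 0 * (8 - 10) - 11 = 2

2P = (10, 2)


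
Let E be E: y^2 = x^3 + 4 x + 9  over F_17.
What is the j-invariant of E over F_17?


Delta = -16(4 a^3 + 27 b^2) mod 17 = 12
-1728 * (4 a)^3 = -1728 * (4*4)^3 mod 17 = 11
j = 11 * 12^(-1) mod 17 = 8

j = 8 (mod 17)


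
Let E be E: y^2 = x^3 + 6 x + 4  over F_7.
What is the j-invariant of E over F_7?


Delta = -16(4 a^3 + 27 b^2) mod 7 = 5
-1728 * (4 a)^3 = -1728 * (4*6)^3 mod 7 = 6
j = 6 * 5^(-1) mod 7 = 4

j = 4 (mod 7)


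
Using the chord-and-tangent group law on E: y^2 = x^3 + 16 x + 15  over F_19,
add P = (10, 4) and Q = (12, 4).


P != Q, so use the chord formula.
s = (y2 - y1) / (x2 - x1) = (0) / (2) mod 19 = 0
x3 = s^2 - x1 - x2 mod 19 = 0^2 - 10 - 12 = 16
y3 = s (x1 - x3) - y1 mod 19 = 0 * (10 - 16) - 4 = 15

P + Q = (16, 15)


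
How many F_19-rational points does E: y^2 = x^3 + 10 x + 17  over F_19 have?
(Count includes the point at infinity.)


For each x in F_19, count y with y^2 = x^3 + 10 x + 17 mod 19:
  x = 0: RHS = 17, y in [6, 13]  -> 2 point(s)
  x = 1: RHS = 9, y in [3, 16]  -> 2 point(s)
  x = 2: RHS = 7, y in [8, 11]  -> 2 point(s)
  x = 3: RHS = 17, y in [6, 13]  -> 2 point(s)
  x = 4: RHS = 7, y in [8, 11]  -> 2 point(s)
  x = 8: RHS = 1, y in [1, 18]  -> 2 point(s)
  x = 9: RHS = 0, y in [0]  -> 1 point(s)
  x = 13: RHS = 7, y in [8, 11]  -> 2 point(s)
  x = 16: RHS = 17, y in [6, 13]  -> 2 point(s)
  x = 18: RHS = 6, y in [5, 14]  -> 2 point(s)
Affine points: 19. Add the point at infinity: total = 20.

#E(F_19) = 20


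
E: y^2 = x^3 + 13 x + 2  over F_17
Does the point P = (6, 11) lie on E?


Check whether y^2 = x^3 + 13 x + 2 (mod 17) for (x, y) = (6, 11).
LHS: y^2 = 11^2 mod 17 = 2
RHS: x^3 + 13 x + 2 = 6^3 + 13*6 + 2 mod 17 = 7
LHS != RHS

No, not on the curve


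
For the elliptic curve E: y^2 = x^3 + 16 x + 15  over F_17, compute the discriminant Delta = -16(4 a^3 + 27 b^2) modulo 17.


4 a^3 + 27 b^2 = 4*16^3 + 27*15^2 = 16384 + 6075 = 22459
Delta = -16 * (22459) = -359344
Delta mod 17 = 2

Delta = 2 (mod 17)


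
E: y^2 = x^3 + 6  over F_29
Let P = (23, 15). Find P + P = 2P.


Doubling: s = (3 x1^2 + a) / (2 y1)
s = (3*23^2 + 0) / (2*15) mod 29 = 21
x3 = s^2 - 2 x1 mod 29 = 21^2 - 2*23 = 18
y3 = s (x1 - x3) - y1 mod 29 = 21 * (23 - 18) - 15 = 3

2P = (18, 3)


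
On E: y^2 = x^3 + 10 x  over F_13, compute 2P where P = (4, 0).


k = 2 = 10_2 (binary, LSB first: 01)
Double-and-add from P = (4, 0):
  bit 0 = 0: acc unchanged = O
  bit 1 = 1: acc = O + O = O

2P = O


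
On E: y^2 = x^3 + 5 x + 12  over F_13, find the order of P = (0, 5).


Compute successive multiples of P until we hit O:
  1P = (0, 5)
  2P = (10, 3)
  3P = (2, 11)
  4P = (7, 0)
  5P = (2, 2)
  6P = (10, 10)
  7P = (0, 8)
  8P = O

ord(P) = 8


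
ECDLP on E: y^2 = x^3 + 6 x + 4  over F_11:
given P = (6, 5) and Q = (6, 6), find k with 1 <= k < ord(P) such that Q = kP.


Enumerate multiples of P until we hit Q = (6, 6):
  1P = (6, 5)
  2P = (4, 9)
  3P = (5, 4)
  4P = (1, 0)
  5P = (5, 7)
  6P = (4, 2)
  7P = (6, 6)
Match found at i = 7.

k = 7


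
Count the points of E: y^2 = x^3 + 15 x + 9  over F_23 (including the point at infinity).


For each x in F_23, count y with y^2 = x^3 + 15 x + 9 mod 23:
  x = 0: RHS = 9, y in [3, 20]  -> 2 point(s)
  x = 1: RHS = 2, y in [5, 18]  -> 2 point(s)
  x = 2: RHS = 1, y in [1, 22]  -> 2 point(s)
  x = 3: RHS = 12, y in [9, 14]  -> 2 point(s)
  x = 4: RHS = 18, y in [8, 15]  -> 2 point(s)
  x = 5: RHS = 2, y in [5, 18]  -> 2 point(s)
  x = 6: RHS = 16, y in [4, 19]  -> 2 point(s)
  x = 10: RHS = 9, y in [3, 20]  -> 2 point(s)
  x = 12: RHS = 8, y in [10, 13]  -> 2 point(s)
  x = 13: RHS = 9, y in [3, 20]  -> 2 point(s)
  x = 17: RHS = 2, y in [5, 18]  -> 2 point(s)
  x = 18: RHS = 16, y in [4, 19]  -> 2 point(s)
  x = 19: RHS = 0, y in [0]  -> 1 point(s)
  x = 20: RHS = 6, y in [11, 12]  -> 2 point(s)
  x = 22: RHS = 16, y in [4, 19]  -> 2 point(s)
Affine points: 29. Add the point at infinity: total = 30.

#E(F_23) = 30


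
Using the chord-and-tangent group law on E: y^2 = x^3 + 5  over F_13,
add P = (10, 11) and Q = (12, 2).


P != Q, so use the chord formula.
s = (y2 - y1) / (x2 - x1) = (4) / (2) mod 13 = 2
x3 = s^2 - x1 - x2 mod 13 = 2^2 - 10 - 12 = 8
y3 = s (x1 - x3) - y1 mod 13 = 2 * (10 - 8) - 11 = 6

P + Q = (8, 6)


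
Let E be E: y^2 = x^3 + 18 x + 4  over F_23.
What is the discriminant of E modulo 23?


4 a^3 + 27 b^2 = 4*18^3 + 27*4^2 = 23328 + 432 = 23760
Delta = -16 * (23760) = -380160
Delta mod 23 = 7

Delta = 7 (mod 23)


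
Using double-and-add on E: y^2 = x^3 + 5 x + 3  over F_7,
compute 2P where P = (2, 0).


k = 2 = 10_2 (binary, LSB first: 01)
Double-and-add from P = (2, 0):
  bit 0 = 0: acc unchanged = O
  bit 1 = 1: acc = O + O = O

2P = O


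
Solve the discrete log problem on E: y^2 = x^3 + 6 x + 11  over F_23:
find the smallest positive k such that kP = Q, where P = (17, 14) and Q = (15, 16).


Enumerate multiples of P until we hit Q = (15, 16):
  1P = (17, 14)
  2P = (1, 15)
  3P = (13, 3)
  4P = (2, 10)
  5P = (10, 17)
  6P = (22, 21)
  7P = (20, 14)
  8P = (9, 9)
  9P = (15, 16)
Match found at i = 9.

k = 9


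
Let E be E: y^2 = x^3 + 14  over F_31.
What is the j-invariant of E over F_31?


Delta = -16(4 a^3 + 27 b^2) mod 31 = 20
-1728 * (4 a)^3 = -1728 * (4*0)^3 mod 31 = 0
j = 0 * 20^(-1) mod 31 = 0

j = 0 (mod 31)


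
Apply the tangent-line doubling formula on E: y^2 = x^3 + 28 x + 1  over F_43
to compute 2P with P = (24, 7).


Doubling: s = (3 x1^2 + a) / (2 y1)
s = (3*24^2 + 28) / (2*7) mod 43 = 21
x3 = s^2 - 2 x1 mod 43 = 21^2 - 2*24 = 6
y3 = s (x1 - x3) - y1 mod 43 = 21 * (24 - 6) - 7 = 27

2P = (6, 27)


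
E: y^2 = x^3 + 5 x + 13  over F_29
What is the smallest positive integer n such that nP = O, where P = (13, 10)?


Compute successive multiples of P until we hit O:
  1P = (13, 10)
  2P = (25, 25)
  3P = (27, 16)
  4P = (17, 9)
  5P = (19, 6)
  6P = (20, 14)
  7P = (20, 15)
  8P = (19, 23)
  ... (continuing to 13P)
  13P = O

ord(P) = 13


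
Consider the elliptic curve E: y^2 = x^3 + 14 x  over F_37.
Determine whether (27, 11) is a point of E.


Check whether y^2 = x^3 + 14 x + 0 (mod 37) for (x, y) = (27, 11).
LHS: y^2 = 11^2 mod 37 = 10
RHS: x^3 + 14 x + 0 = 27^3 + 14*27 + 0 mod 37 = 7
LHS != RHS

No, not on the curve


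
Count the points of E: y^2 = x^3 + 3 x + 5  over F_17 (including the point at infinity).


For each x in F_17, count y with y^2 = x^3 + 3 x + 5 mod 17:
  x = 1: RHS = 9, y in [3, 14]  -> 2 point(s)
  x = 2: RHS = 2, y in [6, 11]  -> 2 point(s)
  x = 4: RHS = 13, y in [8, 9]  -> 2 point(s)
  x = 5: RHS = 9, y in [3, 14]  -> 2 point(s)
  x = 6: RHS = 1, y in [1, 16]  -> 2 point(s)
  x = 9: RHS = 13, y in [8, 9]  -> 2 point(s)
  x = 10: RHS = 15, y in [7, 10]  -> 2 point(s)
  x = 11: RHS = 9, y in [3, 14]  -> 2 point(s)
  x = 12: RHS = 1, y in [1, 16]  -> 2 point(s)
  x = 15: RHS = 8, y in [5, 12]  -> 2 point(s)
  x = 16: RHS = 1, y in [1, 16]  -> 2 point(s)
Affine points: 22. Add the point at infinity: total = 23.

#E(F_17) = 23


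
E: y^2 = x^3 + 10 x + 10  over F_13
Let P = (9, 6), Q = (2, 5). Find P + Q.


P != Q, so use the chord formula.
s = (y2 - y1) / (x2 - x1) = (12) / (6) mod 13 = 2
x3 = s^2 - x1 - x2 mod 13 = 2^2 - 9 - 2 = 6
y3 = s (x1 - x3) - y1 mod 13 = 2 * (9 - 6) - 6 = 0

P + Q = (6, 0)


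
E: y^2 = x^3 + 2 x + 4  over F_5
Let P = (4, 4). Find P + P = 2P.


Doubling: s = (3 x1^2 + a) / (2 y1)
s = (3*4^2 + 2) / (2*4) mod 5 = 0
x3 = s^2 - 2 x1 mod 5 = 0^2 - 2*4 = 2
y3 = s (x1 - x3) - y1 mod 5 = 0 * (4 - 2) - 4 = 1

2P = (2, 1)


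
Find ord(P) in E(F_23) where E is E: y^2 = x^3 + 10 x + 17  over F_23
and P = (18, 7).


Compute successive multiples of P until we hit O:
  1P = (18, 7)
  2P = (16, 15)
  3P = (5, 10)
  4P = (4, 11)
  5P = (10, 17)
  6P = (21, 14)
  7P = (15, 0)
  8P = (21, 9)
  ... (continuing to 14P)
  14P = O

ord(P) = 14


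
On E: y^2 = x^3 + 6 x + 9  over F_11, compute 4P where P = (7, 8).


k = 4 = 100_2 (binary, LSB first: 001)
Double-and-add from P = (7, 8):
  bit 0 = 0: acc unchanged = O
  bit 1 = 0: acc unchanged = O
  bit 2 = 1: acc = O + (7, 3) = (7, 3)

4P = (7, 3)


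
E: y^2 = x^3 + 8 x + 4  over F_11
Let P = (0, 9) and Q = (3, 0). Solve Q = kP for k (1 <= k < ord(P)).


Enumerate multiples of P until we hit Q = (3, 0):
  1P = (0, 9)
  2P = (4, 10)
  3P = (5, 9)
  4P = (6, 2)
  5P = (3, 0)
Match found at i = 5.

k = 5


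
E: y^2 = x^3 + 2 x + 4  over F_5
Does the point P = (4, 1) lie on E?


Check whether y^2 = x^3 + 2 x + 4 (mod 5) for (x, y) = (4, 1).
LHS: y^2 = 1^2 mod 5 = 1
RHS: x^3 + 2 x + 4 = 4^3 + 2*4 + 4 mod 5 = 1
LHS = RHS

Yes, on the curve


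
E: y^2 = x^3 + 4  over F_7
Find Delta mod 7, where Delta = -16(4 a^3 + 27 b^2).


4 a^3 + 27 b^2 = 4*0^3 + 27*4^2 = 0 + 432 = 432
Delta = -16 * (432) = -6912
Delta mod 7 = 4

Delta = 4 (mod 7)


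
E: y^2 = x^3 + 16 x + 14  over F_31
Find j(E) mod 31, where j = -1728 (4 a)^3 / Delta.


Delta = -16(4 a^3 + 27 b^2) mod 31 = 12
-1728 * (4 a)^3 = -1728 * (4*16)^3 mod 31 = 2
j = 2 * 12^(-1) mod 31 = 26

j = 26 (mod 31)


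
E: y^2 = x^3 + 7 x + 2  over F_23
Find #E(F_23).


For each x in F_23, count y with y^2 = x^3 + 7 x + 2 mod 23:
  x = 0: RHS = 2, y in [5, 18]  -> 2 point(s)
  x = 2: RHS = 1, y in [1, 22]  -> 2 point(s)
  x = 3: RHS = 4, y in [2, 21]  -> 2 point(s)
  x = 4: RHS = 2, y in [5, 18]  -> 2 point(s)
  x = 5: RHS = 1, y in [1, 22]  -> 2 point(s)
  x = 7: RHS = 3, y in [7, 16]  -> 2 point(s)
  x = 8: RHS = 18, y in [8, 15]  -> 2 point(s)
  x = 9: RHS = 12, y in [9, 14]  -> 2 point(s)
  x = 13: RHS = 13, y in [6, 17]  -> 2 point(s)
  x = 15: RHS = 9, y in [3, 20]  -> 2 point(s)
  x = 16: RHS = 1, y in [1, 22]  -> 2 point(s)
  x = 18: RHS = 3, y in [7, 16]  -> 2 point(s)
  x = 19: RHS = 2, y in [5, 18]  -> 2 point(s)
  x = 20: RHS = 0, y in [0]  -> 1 point(s)
  x = 21: RHS = 3, y in [7, 16]  -> 2 point(s)
Affine points: 29. Add the point at infinity: total = 30.

#E(F_23) = 30


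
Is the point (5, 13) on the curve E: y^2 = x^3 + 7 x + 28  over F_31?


Check whether y^2 = x^3 + 7 x + 28 (mod 31) for (x, y) = (5, 13).
LHS: y^2 = 13^2 mod 31 = 14
RHS: x^3 + 7 x + 28 = 5^3 + 7*5 + 28 mod 31 = 2
LHS != RHS

No, not on the curve


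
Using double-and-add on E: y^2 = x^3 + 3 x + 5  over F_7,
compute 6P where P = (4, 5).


k = 6 = 110_2 (binary, LSB first: 011)
Double-and-add from P = (4, 5):
  bit 0 = 0: acc unchanged = O
  bit 1 = 1: acc = O + (1, 4) = (1, 4)
  bit 2 = 1: acc = (1, 4) + (6, 1) = (4, 2)

6P = (4, 2)


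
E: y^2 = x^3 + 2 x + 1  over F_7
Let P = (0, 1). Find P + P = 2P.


Doubling: s = (3 x1^2 + a) / (2 y1)
s = (3*0^2 + 2) / (2*1) mod 7 = 1
x3 = s^2 - 2 x1 mod 7 = 1^2 - 2*0 = 1
y3 = s (x1 - x3) - y1 mod 7 = 1 * (0 - 1) - 1 = 5

2P = (1, 5)


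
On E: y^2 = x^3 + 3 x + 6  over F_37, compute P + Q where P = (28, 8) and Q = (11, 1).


P != Q, so use the chord formula.
s = (y2 - y1) / (x2 - x1) = (30) / (20) mod 37 = 20
x3 = s^2 - x1 - x2 mod 37 = 20^2 - 28 - 11 = 28
y3 = s (x1 - x3) - y1 mod 37 = 20 * (28 - 28) - 8 = 29

P + Q = (28, 29)


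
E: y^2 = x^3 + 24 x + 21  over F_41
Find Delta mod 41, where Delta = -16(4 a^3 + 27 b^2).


4 a^3 + 27 b^2 = 4*24^3 + 27*21^2 = 55296 + 11907 = 67203
Delta = -16 * (67203) = -1075248
Delta mod 41 = 18

Delta = 18 (mod 41)


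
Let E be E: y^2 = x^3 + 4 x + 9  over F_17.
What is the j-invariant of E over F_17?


Delta = -16(4 a^3 + 27 b^2) mod 17 = 12
-1728 * (4 a)^3 = -1728 * (4*4)^3 mod 17 = 11
j = 11 * 12^(-1) mod 17 = 8

j = 8 (mod 17)
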